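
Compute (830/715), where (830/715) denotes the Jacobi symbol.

0

(830/715)
  = (115/715)    [830 ≡ 115 mod 715]
  = -(715/115)    [QR: both ≡ 3 mod 4, sign flips]
  = -(25/115)    [715 ≡ 25 mod 115]
  = -(115/25)    [QR: 25 ≡ 1 mod 4, sign kept]
  = -(15/25)    [115 ≡ 15 mod 25]
  = -(25/15)    [QR: 25 ≡ 1 mod 4, sign kept]
  = -(10/15)    [25 ≡ 10 mod 15]
  = -(5/15)    [15 ≡ 7 mod 8 ⇒ (2/15) = +1]
  = -(15/5)    [QR: 5 ≡ 1 mod 4, sign kept]
  = -(0/5)    [15 ≡ 0 mod 5]
  = 0    [numerator 0, gcd > 1]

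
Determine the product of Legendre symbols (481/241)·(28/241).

-1

By multiplicativity, (481·28/241) = (481/241)·(28/241).
First factor (481/241):
Reduce the numerator: 481 ≡ 240 (mod 241), so (481/241) = (240/241).
Factor out 2: 240 = 2^4·15. Since 241 ≡ 1 (mod 8), (2/241) = +1, and (2/241)^4 = +1. Now have (15/241).
241 ≡ 1 (mod 4), so quadratic reciprocity gives (15/241) = (241/15). Reduce: 241 ≡ 1 (mod 15). Now have (1/15).
(1/15) = 1. Collecting the sign factors: 1.
Second factor (28/241):
Factor out 2: 28 = 2^2·7. Since 241 ≡ 1 (mod 8), (2/241) = +1, and (2/241)^2 = +1. Now have (7/241).
241 ≡ 1 (mod 4), so quadratic reciprocity gives (7/241) = (241/7). Reduce: 241 ≡ 3 (mod 7). Now have (3/7).
Both 3 ≡ 3 and 7 ≡ 3 (mod 4), so reciprocity gives (3/7) = -(7/3). Reduce: 7 ≡ 1 (mod 3). Now have -(1/3).
(1/3) = 1. Collecting the sign factors: -1.
Product: (1)·(-1) = -1.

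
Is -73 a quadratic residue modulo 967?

no

Reduce the numerator: -73 ≡ 894 (mod 967), so (-73/967) = (894/967).
Factor out 2: 894 = 2·447. Since 967 ≡ 7 (mod 8), (2/967) = +1. Now have (447/967).
Both 447 ≡ 3 and 967 ≡ 3 (mod 4), so reciprocity gives (447/967) = -(967/447). Reduce: 967 ≡ 73 (mod 447). Now have -(73/447).
73 ≡ 1 (mod 4), so quadratic reciprocity gives (73/447) = (447/73). Reduce: 447 ≡ 9 (mod 73). Now have -(9/73).
9 ≡ 1 (mod 4), so quadratic reciprocity gives (9/73) = (73/9). Reduce: 73 ≡ 1 (mod 9). Now have -(1/9).
(1/9) = 1. Collecting the sign factors: -1.
(-73/967) = -1, and 967 is prime, so -73 is not a quadratic residue mod 967.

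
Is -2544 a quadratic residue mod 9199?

no

Reduce the numerator: -2544 ≡ 6655 (mod 9199), so (-2544|9199) = (6655|9199).
Both 6655 ≡ 3 and 9199 ≡ 3 (mod 4), so reciprocity gives (6655|9199) = -(9199|6655). Reduce: 9199 ≡ 2544 (mod 6655). Now have -(2544|6655).
Factor out 2: 2544 = 2^4·159. Since 6655 ≡ 7 (mod 8), (2|6655) = +1, and (2|6655)^4 = +1. Now have -(159|6655).
Both 159 ≡ 3 and 6655 ≡ 3 (mod 4), so reciprocity gives (159|6655) = -(6655|159). Reduce: 6655 ≡ 136 (mod 159). Now have (136|159).
Factor out 2: 136 = 2^3·17. Since 159 ≡ 7 (mod 8), (2|159) = +1, and (2|159)^3 = +1. Now have (17|159).
17 ≡ 1 (mod 4), so quadratic reciprocity gives (17|159) = (159|17). Reduce: 159 ≡ 6 (mod 17). Now have (6|17).
Factor out 2: 6 = 2·3. Since 17 ≡ 1 (mod 8), (2|17) = +1. Now have (3|17).
17 ≡ 1 (mod 4), so quadratic reciprocity gives (3|17) = (17|3). Reduce: 17 ≡ 2 (mod 3). Now have (2|3).
Factor out 2: 2 = 2. Since 3 ≡ 3 (mod 8), (2|3) = -1. Now have -(1|3).
(1|3) = 1. Collecting the sign factors: -1.
The Legendre symbol is -1, so x^2 ≡ -2544 (mod 9199) has no solution.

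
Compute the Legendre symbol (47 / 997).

-1

997 ≡ 1 (mod 4), so quadratic reciprocity gives (47 / 997) = (997 / 47). Reduce: 997 ≡ 10 (mod 47). Now have (10 / 47).
Factor out 2: 10 = 2·5. Since 47 ≡ 7 (mod 8), (2 / 47) = +1. Now have (5 / 47).
5 ≡ 1 (mod 4), so quadratic reciprocity gives (5 / 47) = (47 / 5). Reduce: 47 ≡ 2 (mod 5). Now have (2 / 5).
Factor out 2: 2 = 2. Since 5 ≡ 5 (mod 8), (2 / 5) = -1. Now have -(1 / 5).
(1 / 5) = 1. Collecting the sign factors: -1.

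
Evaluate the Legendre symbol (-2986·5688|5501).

1

By multiplicativity, (-2986·5688|5501) = (-2986|5501)·(5688|5501).
First factor (-2986|5501):
Reduce the numerator: -2986 ≡ 2515 (mod 5501), so (-2986|5501) = (2515|5501).
5501 ≡ 1 (mod 4), so quadratic reciprocity gives (2515|5501) = (5501|2515). Reduce: 5501 ≡ 471 (mod 2515). Now have (471|2515).
Both 471 ≡ 3 and 2515 ≡ 3 (mod 4), so reciprocity gives (471|2515) = -(2515|471). Reduce: 2515 ≡ 160 (mod 471). Now have -(160|471).
Factor out 2: 160 = 2^5·5. Since 471 ≡ 7 (mod 8), (2|471) = +1, and (2|471)^5 = +1. Now have -(5|471).
5 ≡ 1 (mod 4), so quadratic reciprocity gives (5|471) = (471|5). Reduce: 471 ≡ 1 (mod 5). Now have -(1|5).
(1|5) = 1. Collecting the sign factors: -1.
Second factor (5688|5501):
Reduce the numerator: 5688 ≡ 187 (mod 5501), so (5688|5501) = (187|5501).
5501 ≡ 1 (mod 4), so quadratic reciprocity gives (187|5501) = (5501|187). Reduce: 5501 ≡ 78 (mod 187). Now have (78|187).
Factor out 2: 78 = 2·39. Since 187 ≡ 3 (mod 8), (2|187) = -1. Now have -(39|187).
Both 39 ≡ 3 and 187 ≡ 3 (mod 4), so reciprocity gives (39|187) = -(187|39). Reduce: 187 ≡ 31 (mod 39). Now have (31|39).
Both 31 ≡ 3 and 39 ≡ 3 (mod 4), so reciprocity gives (31|39) = -(39|31). Reduce: 39 ≡ 8 (mod 31). Now have -(8|31).
Factor out 2: 8 = 2^3. Since 31 ≡ 7 (mod 8), (2|31) = +1, and (2|31)^3 = +1. Now have -(1|31).
(1|31) = 1. Collecting the sign factors: -1.
Product: (-1)·(-1) = 1.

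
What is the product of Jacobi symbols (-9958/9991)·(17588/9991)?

-1

By multiplicativity, (-9958·17588/9991) = (-9958/9991)·(17588/9991).
First factor (-9958/9991):
Reduce the numerator: -9958 ≡ 33 (mod 9991), so (-9958/9991) = (33/9991).
33 ≡ 1 (mod 4), so quadratic reciprocity gives (33/9991) = (9991/33). Reduce: 9991 ≡ 25 (mod 33). Now have (25/33).
25 ≡ 1 (mod 4), so quadratic reciprocity gives (25/33) = (33/25). Reduce: 33 ≡ 8 (mod 25). Now have (8/25).
Factor out 2: 8 = 2^3. Since 25 ≡ 1 (mod 8), (2/25) = +1, and (2/25)^3 = +1. Now have (1/25).
(1/25) = 1. Collecting the sign factors: 1.
Second factor (17588/9991):
Reduce the numerator: 17588 ≡ 7597 (mod 9991), so (17588/9991) = (7597/9991).
7597 ≡ 1 (mod 4), so quadratic reciprocity gives (7597/9991) = (9991/7597). Reduce: 9991 ≡ 2394 (mod 7597). Now have (2394/7597).
Factor out 2: 2394 = 2·1197. Since 7597 ≡ 5 (mod 8), (2/7597) = -1. Now have -(1197/7597).
1197 ≡ 1 (mod 4), so quadratic reciprocity gives (1197/7597) = (7597/1197). Reduce: 7597 ≡ 415 (mod 1197). Now have -(415/1197).
1197 ≡ 1 (mod 4), so quadratic reciprocity gives (415/1197) = (1197/415). Reduce: 1197 ≡ 367 (mod 415). Now have -(367/415).
Both 367 ≡ 3 and 415 ≡ 3 (mod 4), so reciprocity gives (367/415) = -(415/367). Reduce: 415 ≡ 48 (mod 367). Now have (48/367).
Factor out 2: 48 = 2^4·3. Since 367 ≡ 7 (mod 8), (2/367) = +1, and (2/367)^4 = +1. Now have (3/367).
Both 3 ≡ 3 and 367 ≡ 3 (mod 4), so reciprocity gives (3/367) = -(367/3). Reduce: 367 ≡ 1 (mod 3). Now have -(1/3).
(1/3) = 1. Collecting the sign factors: -1.
Product: (1)·(-1) = -1.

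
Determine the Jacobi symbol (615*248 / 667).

-1

By multiplicativity, (615·248 / 667) = (615 / 667)·(248 / 667).
First factor (615 / 667):
(615 / 667)
  = -(667 / 615)    [QR: both ≡ 3 mod 4, sign flips]
  = -(52 / 615)    [667 ≡ 52 mod 615]
  = -(13 / 615)    [615 ≡ 7 mod 8 ⇒ (2 / 615)^2 = +1]
  = -(615 / 13)    [QR: 13 ≡ 1 mod 4, sign kept]
  = -(4 / 13)    [615 ≡ 4 mod 13]
  = -(1 / 13)    [13 ≡ 5 mod 8 ⇒ (2 / 13)^2 = +1]
  = -1    [(1 / 13) = 1]
Second factor (248 / 667):
(248 / 667)
  = -(31 / 667)    [667 ≡ 3 mod 8 ⇒ (2 / 667)^3 = -1]
  = (667 / 31)    [QR: both ≡ 3 mod 4, sign flips]
  = (16 / 31)    [667 ≡ 16 mod 31]
  = (1 / 31)    [31 ≡ 7 mod 8 ⇒ (2 / 31)^4 = +1]
  = 1    [(1 / 31) = 1]
Product: (-1)·(1) = -1.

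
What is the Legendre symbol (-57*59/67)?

1

By multiplicativity, (-57·59/67) = (-57/67)·(59/67).
First factor (-57/67):
Reduce the numerator: -57 ≡ 10 (mod 67), so (-57/67) = (10/67).
Factor out 2: 10 = 2·5. Since 67 ≡ 3 (mod 8), (2/67) = -1. Now have -(5/67).
5 ≡ 1 (mod 4), so quadratic reciprocity gives (5/67) = (67/5). Reduce: 67 ≡ 2 (mod 5). Now have -(2/5).
Factor out 2: 2 = 2. Since 5 ≡ 5 (mod 8), (2/5) = -1. Now have (1/5).
(1/5) = 1. Collecting the sign factors: 1.
Second factor (59/67):
Both 59 ≡ 3 and 67 ≡ 3 (mod 4), so reciprocity gives (59/67) = -(67/59). Reduce: 67 ≡ 8 (mod 59). Now have -(8/59).
Factor out 2: 8 = 2^3. Since 59 ≡ 3 (mod 8), (2/59) = -1, and (2/59)^3 = -1. Now have (1/59).
(1/59) = 1. Collecting the sign factors: 1.
Product: (1)·(1) = 1.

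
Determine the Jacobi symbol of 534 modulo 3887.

-1

Factor out 2: 534 = 2·267. Since 3887 ≡ 7 (mod 8), (2/3887) = +1. Now have (267/3887).
Both 267 ≡ 3 and 3887 ≡ 3 (mod 4), so reciprocity gives (267/3887) = -(3887/267). Reduce: 3887 ≡ 149 (mod 267). Now have -(149/267).
149 ≡ 1 (mod 4), so quadratic reciprocity gives (149/267) = (267/149). Reduce: 267 ≡ 118 (mod 149). Now have -(118/149).
Factor out 2: 118 = 2·59. Since 149 ≡ 5 (mod 8), (2/149) = -1. Now have (59/149).
149 ≡ 1 (mod 4), so quadratic reciprocity gives (59/149) = (149/59). Reduce: 149 ≡ 31 (mod 59). Now have (31/59).
Both 31 ≡ 3 and 59 ≡ 3 (mod 4), so reciprocity gives (31/59) = -(59/31). Reduce: 59 ≡ 28 (mod 31). Now have -(28/31).
Factor out 2: 28 = 2^2·7. Since 31 ≡ 7 (mod 8), (2/31) = +1, and (2/31)^2 = +1. Now have -(7/31).
Both 7 ≡ 3 and 31 ≡ 3 (mod 4), so reciprocity gives (7/31) = -(31/7). Reduce: 31 ≡ 3 (mod 7). Now have (3/7).
Both 3 ≡ 3 and 7 ≡ 3 (mod 4), so reciprocity gives (3/7) = -(7/3). Reduce: 7 ≡ 1 (mod 3). Now have -(1/3).
(1/3) = 1. Collecting the sign factors: -1.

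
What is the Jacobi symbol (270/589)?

-1

(270/589)
  = -(135/589)    [589 ≡ 5 mod 8 ⇒ (2/589) = -1]
  = -(589/135)    [QR: 589 ≡ 1 mod 4, sign kept]
  = -(49/135)    [589 ≡ 49 mod 135]
  = -(135/49)    [QR: 49 ≡ 1 mod 4, sign kept]
  = -(37/49)    [135 ≡ 37 mod 49]
  = -(49/37)    [QR: 37 ≡ 1 mod 4, sign kept]
  = -(12/37)    [49 ≡ 12 mod 37]
  = -(3/37)    [37 ≡ 5 mod 8 ⇒ (2/37)^2 = +1]
  = -(37/3)    [QR: 37 ≡ 1 mod 4, sign kept]
  = -(1/3)    [37 ≡ 1 mod 3]
  = -1    [(1/3) = 1]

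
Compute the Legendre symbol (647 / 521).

-1

(647 / 521)
  = (126 / 521)    [647 ≡ 126 mod 521]
  = (63 / 521)    [521 ≡ 1 mod 8 ⇒ (2 / 521) = +1]
  = (521 / 63)    [QR: 521 ≡ 1 mod 4, sign kept]
  = (17 / 63)    [521 ≡ 17 mod 63]
  = (63 / 17)    [QR: 17 ≡ 1 mod 4, sign kept]
  = (12 / 17)    [63 ≡ 12 mod 17]
  = (3 / 17)    [17 ≡ 1 mod 8 ⇒ (2 / 17)^2 = +1]
  = (17 / 3)    [QR: 17 ≡ 1 mod 4, sign kept]
  = (2 / 3)    [17 ≡ 2 mod 3]
  = -(1 / 3)    [3 ≡ 3 mod 8 ⇒ (2 / 3) = -1]
  = -1    [(1 / 3) = 1]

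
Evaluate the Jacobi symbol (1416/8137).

Factor out 2: 1416 = 2^3·177. Since 8137 ≡ 1 (mod 8), (2/8137) = +1, and (2/8137)^3 = +1. Now have (177/8137).
177 ≡ 1 (mod 4), so quadratic reciprocity gives (177/8137) = (8137/177). Reduce: 8137 ≡ 172 (mod 177). Now have (172/177).
Factor out 2: 172 = 2^2·43. Since 177 ≡ 1 (mod 8), (2/177) = +1, and (2/177)^2 = +1. Now have (43/177).
177 ≡ 1 (mod 4), so quadratic reciprocity gives (43/177) = (177/43). Reduce: 177 ≡ 5 (mod 43). Now have (5/43).
5 ≡ 1 (mod 4), so quadratic reciprocity gives (5/43) = (43/5). Reduce: 43 ≡ 3 (mod 5). Now have (3/5).
5 ≡ 1 (mod 4), so quadratic reciprocity gives (3/5) = (5/3). Reduce: 5 ≡ 2 (mod 3). Now have (2/3).
Factor out 2: 2 = 2. Since 3 ≡ 3 (mod 8), (2/3) = -1. Now have -(1/3).
(1/3) = 1. Collecting the sign factors: -1.

-1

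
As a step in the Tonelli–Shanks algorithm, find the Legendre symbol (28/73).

(28/73)
  = (7/73)    [73 ≡ 1 mod 8 ⇒ (2/73)^2 = +1]
  = (73/7)    [QR: 73 ≡ 1 mod 4, sign kept]
  = (3/7)    [73 ≡ 3 mod 7]
  = -(7/3)    [QR: both ≡ 3 mod 4, sign flips]
  = -(1/3)    [7 ≡ 1 mod 3]
  = -1    [(1/3) = 1]

-1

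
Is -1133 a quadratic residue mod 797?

yes

Pull out -1: (-1133|797) = (-1|797)·(1133|797). Since 797 ≡ 1 (mod 4), (-1|797) = +1. Now have (1133|797).
Reduce the numerator: 1133 ≡ 336 (mod 797), so (1133|797) = (336|797).
Factor out 2: 336 = 2^4·21. Since 797 ≡ 5 (mod 8), (2|797) = -1, and (2|797)^4 = +1. Now have (21|797).
21 ≡ 1 (mod 4), so quadratic reciprocity gives (21|797) = (797|21). Reduce: 797 ≡ 20 (mod 21). Now have (20|21).
Factor out 2: 20 = 2^2·5. Since 21 ≡ 5 (mod 8), (2|21) = -1, and (2|21)^2 = +1. Now have (5|21).
5 ≡ 1 (mod 4), so quadratic reciprocity gives (5|21) = (21|5). Reduce: 21 ≡ 1 (mod 5). Now have (1|5).
(1|5) = 1. Collecting the sign factors: 1.
The Legendre symbol is 1, so x^2 ≡ -1133 (mod 797) has solution.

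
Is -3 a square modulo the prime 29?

Pull out -1: (-3/29) = (-1/29)·(3/29). Since 29 ≡ 1 (mod 4), (-1/29) = +1. Now have (3/29).
29 ≡ 1 (mod 4), so quadratic reciprocity gives (3/29) = (29/3). Reduce: 29 ≡ 2 (mod 3). Now have (2/3).
Factor out 2: 2 = 2. Since 3 ≡ 3 (mod 8), (2/3) = -1. Now have -(1/3).
(1/3) = 1. Collecting the sign factors: -1.
(-3/29) = -1, and 29 is prime, so -3 is not a quadratic residue mod 29.

no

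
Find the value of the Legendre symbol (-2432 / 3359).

(-2432 / 3359)
  = -(2432 / 3359)    [3359 ≡ 3 mod 4 ⇒ (-1 / 3359) = -1]
  = -(19 / 3359)    [3359 ≡ 7 mod 8 ⇒ (2 / 3359)^7 = +1]
  = (3359 / 19)    [QR: both ≡ 3 mod 4, sign flips]
  = (15 / 19)    [3359 ≡ 15 mod 19]
  = -(19 / 15)    [QR: both ≡ 3 mod 4, sign flips]
  = -(4 / 15)    [19 ≡ 4 mod 15]
  = -(1 / 15)    [15 ≡ 7 mod 8 ⇒ (2 / 15)^2 = +1]
  = -1    [(1 / 15) = 1]

-1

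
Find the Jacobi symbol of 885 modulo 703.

Reduce the numerator: 885 ≡ 182 (mod 703), so (885 / 703) = (182 / 703).
Factor out 2: 182 = 2·91. Since 703 ≡ 7 (mod 8), (2 / 703) = +1. Now have (91 / 703).
Both 91 ≡ 3 and 703 ≡ 3 (mod 4), so reciprocity gives (91 / 703) = -(703 / 91). Reduce: 703 ≡ 66 (mod 91). Now have -(66 / 91).
Factor out 2: 66 = 2·33. Since 91 ≡ 3 (mod 8), (2 / 91) = -1. Now have (33 / 91).
33 ≡ 1 (mod 4), so quadratic reciprocity gives (33 / 91) = (91 / 33). Reduce: 91 ≡ 25 (mod 33). Now have (25 / 33).
25 ≡ 1 (mod 4), so quadratic reciprocity gives (25 / 33) = (33 / 25). Reduce: 33 ≡ 8 (mod 25). Now have (8 / 25).
Factor out 2: 8 = 2^3. Since 25 ≡ 1 (mod 8), (2 / 25) = +1, and (2 / 25)^3 = +1. Now have (1 / 25).
(1 / 25) = 1. Collecting the sign factors: 1.

1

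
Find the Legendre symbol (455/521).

521 ≡ 1 (mod 4), so quadratic reciprocity gives (455/521) = (521/455). Reduce: 521 ≡ 66 (mod 455). Now have (66/455).
Factor out 2: 66 = 2·33. Since 455 ≡ 7 (mod 8), (2/455) = +1. Now have (33/455).
33 ≡ 1 (mod 4), so quadratic reciprocity gives (33/455) = (455/33). Reduce: 455 ≡ 26 (mod 33). Now have (26/33).
Factor out 2: 26 = 2·13. Since 33 ≡ 1 (mod 8), (2/33) = +1. Now have (13/33).
13 ≡ 1 (mod 4), so quadratic reciprocity gives (13/33) = (33/13). Reduce: 33 ≡ 7 (mod 13). Now have (7/13).
13 ≡ 1 (mod 4), so quadratic reciprocity gives (7/13) = (13/7). Reduce: 13 ≡ 6 (mod 7). Now have (6/7).
Factor out 2: 6 = 2·3. Since 7 ≡ 7 (mod 8), (2/7) = +1. Now have (3/7).
Both 3 ≡ 3 and 7 ≡ 3 (mod 4), so reciprocity gives (3/7) = -(7/3). Reduce: 7 ≡ 1 (mod 3). Now have -(1/3).
(1/3) = 1. Collecting the sign factors: -1.

-1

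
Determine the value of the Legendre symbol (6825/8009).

6825 ≡ 1 (mod 4), so quadratic reciprocity gives (6825/8009) = (8009/6825). Reduce: 8009 ≡ 1184 (mod 6825). Now have (1184/6825).
Factor out 2: 1184 = 2^5·37. Since 6825 ≡ 1 (mod 8), (2/6825) = +1, and (2/6825)^5 = +1. Now have (37/6825).
37 ≡ 1 (mod 4), so quadratic reciprocity gives (37/6825) = (6825/37). Reduce: 6825 ≡ 17 (mod 37). Now have (17/37).
17 ≡ 1 (mod 4), so quadratic reciprocity gives (17/37) = (37/17). Reduce: 37 ≡ 3 (mod 17). Now have (3/17).
17 ≡ 1 (mod 4), so quadratic reciprocity gives (3/17) = (17/3). Reduce: 17 ≡ 2 (mod 3). Now have (2/3).
Factor out 2: 2 = 2. Since 3 ≡ 3 (mod 8), (2/3) = -1. Now have -(1/3).
(1/3) = 1. Collecting the sign factors: -1.

-1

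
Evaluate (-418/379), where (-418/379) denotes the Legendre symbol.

-1

(-418/379)
  = (340/379)    [-418 ≡ 340 mod 379]
  = (85/379)    [379 ≡ 3 mod 8 ⇒ (2/379)^2 = +1]
  = (379/85)    [QR: 85 ≡ 1 mod 4, sign kept]
  = (39/85)    [379 ≡ 39 mod 85]
  = (85/39)    [QR: 85 ≡ 1 mod 4, sign kept]
  = (7/39)    [85 ≡ 7 mod 39]
  = -(39/7)    [QR: both ≡ 3 mod 4, sign flips]
  = -(4/7)    [39 ≡ 4 mod 7]
  = -(1/7)    [7 ≡ 7 mod 8 ⇒ (2/7)^2 = +1]
  = -1    [(1/7) = 1]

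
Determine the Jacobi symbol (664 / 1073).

(664 / 1073)
  = (83 / 1073)    [1073 ≡ 1 mod 8 ⇒ (2 / 1073)^3 = +1]
  = (1073 / 83)    [QR: 1073 ≡ 1 mod 4, sign kept]
  = (77 / 83)    [1073 ≡ 77 mod 83]
  = (83 / 77)    [QR: 77 ≡ 1 mod 4, sign kept]
  = (6 / 77)    [83 ≡ 6 mod 77]
  = -(3 / 77)    [77 ≡ 5 mod 8 ⇒ (2 / 77) = -1]
  = -(77 / 3)    [QR: 77 ≡ 1 mod 4, sign kept]
  = -(2 / 3)    [77 ≡ 2 mod 3]
  = (1 / 3)    [3 ≡ 3 mod 8 ⇒ (2 / 3) = -1]
  = 1    [(1 / 3) = 1]

1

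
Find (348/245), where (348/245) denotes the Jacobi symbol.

-1

Reduce the numerator: 348 ≡ 103 (mod 245), so (348/245) = (103/245).
245 ≡ 1 (mod 4), so quadratic reciprocity gives (103/245) = (245/103). Reduce: 245 ≡ 39 (mod 103). Now have (39/103).
Both 39 ≡ 3 and 103 ≡ 3 (mod 4), so reciprocity gives (39/103) = -(103/39). Reduce: 103 ≡ 25 (mod 39). Now have -(25/39).
25 ≡ 1 (mod 4), so quadratic reciprocity gives (25/39) = (39/25). Reduce: 39 ≡ 14 (mod 25). Now have -(14/25).
Factor out 2: 14 = 2·7. Since 25 ≡ 1 (mod 8), (2/25) = +1. Now have -(7/25).
25 ≡ 1 (mod 4), so quadratic reciprocity gives (7/25) = (25/7). Reduce: 25 ≡ 4 (mod 7). Now have -(4/7).
Factor out 2: 4 = 2^2. Since 7 ≡ 7 (mod 8), (2/7) = +1, and (2/7)^2 = +1. Now have -(1/7).
(1/7) = 1. Collecting the sign factors: -1.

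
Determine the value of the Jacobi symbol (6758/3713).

-1

Reduce the numerator: 6758 ≡ 3045 (mod 3713), so (6758/3713) = (3045/3713).
3045 ≡ 1 (mod 4), so quadratic reciprocity gives (3045/3713) = (3713/3045). Reduce: 3713 ≡ 668 (mod 3045). Now have (668/3045).
Factor out 2: 668 = 2^2·167. Since 3045 ≡ 5 (mod 8), (2/3045) = -1, and (2/3045)^2 = +1. Now have (167/3045).
3045 ≡ 1 (mod 4), so quadratic reciprocity gives (167/3045) = (3045/167). Reduce: 3045 ≡ 39 (mod 167). Now have (39/167).
Both 39 ≡ 3 and 167 ≡ 3 (mod 4), so reciprocity gives (39/167) = -(167/39). Reduce: 167 ≡ 11 (mod 39). Now have -(11/39).
Both 11 ≡ 3 and 39 ≡ 3 (mod 4), so reciprocity gives (11/39) = -(39/11). Reduce: 39 ≡ 6 (mod 11). Now have (6/11).
Factor out 2: 6 = 2·3. Since 11 ≡ 3 (mod 8), (2/11) = -1. Now have -(3/11).
Both 3 ≡ 3 and 11 ≡ 3 (mod 4), so reciprocity gives (3/11) = -(11/3). Reduce: 11 ≡ 2 (mod 3). Now have (2/3).
Factor out 2: 2 = 2. Since 3 ≡ 3 (mod 8), (2/3) = -1. Now have -(1/3).
(1/3) = 1. Collecting the sign factors: -1.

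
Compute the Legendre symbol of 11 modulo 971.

-1

(11/971)
  = -(971/11)    [QR: both ≡ 3 mod 4, sign flips]
  = -(3/11)    [971 ≡ 3 mod 11]
  = (11/3)    [QR: both ≡ 3 mod 4, sign flips]
  = (2/3)    [11 ≡ 2 mod 3]
  = -(1/3)    [3 ≡ 3 mod 8 ⇒ (2/3) = -1]
  = -1    [(1/3) = 1]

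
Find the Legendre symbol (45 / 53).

-1

45 ≡ 1 (mod 4), so quadratic reciprocity gives (45 / 53) = (53 / 45). Reduce: 53 ≡ 8 (mod 45). Now have (8 / 45).
Factor out 2: 8 = 2^3. Since 45 ≡ 5 (mod 8), (2 / 45) = -1, and (2 / 45)^3 = -1. Now have -(1 / 45).
(1 / 45) = 1. Collecting the sign factors: -1.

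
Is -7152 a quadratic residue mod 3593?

Pull out -1: (-7152|3593) = (-1|3593)·(7152|3593). Since 3593 ≡ 1 (mod 4), (-1|3593) = +1. Now have (7152|3593).
Reduce the numerator: 7152 ≡ 3559 (mod 3593), so (7152|3593) = (3559|3593).
3593 ≡ 1 (mod 4), so quadratic reciprocity gives (3559|3593) = (3593|3559). Reduce: 3593 ≡ 34 (mod 3559). Now have (34|3559).
Factor out 2: 34 = 2·17. Since 3559 ≡ 7 (mod 8), (2|3559) = +1. Now have (17|3559).
17 ≡ 1 (mod 4), so quadratic reciprocity gives (17|3559) = (3559|17). Reduce: 3559 ≡ 6 (mod 17). Now have (6|17).
Factor out 2: 6 = 2·3. Since 17 ≡ 1 (mod 8), (2|17) = +1. Now have (3|17).
17 ≡ 1 (mod 4), so quadratic reciprocity gives (3|17) = (17|3). Reduce: 17 ≡ 2 (mod 3). Now have (2|3).
Factor out 2: 2 = 2. Since 3 ≡ 3 (mod 8), (2|3) = -1. Now have -(1|3).
(1|3) = 1. Collecting the sign factors: -1.
The Legendre symbol is -1, so x^2 ≡ -7152 (mod 3593) has no solution.

no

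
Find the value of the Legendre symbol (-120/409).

1

(-120/409)
  = (289/409)    [-120 ≡ 289 mod 409]
  = (409/289)    [QR: 289 ≡ 1 mod 4, sign kept]
  = (120/289)    [409 ≡ 120 mod 289]
  = (15/289)    [289 ≡ 1 mod 8 ⇒ (2/289)^3 = +1]
  = (289/15)    [QR: 289 ≡ 1 mod 4, sign kept]
  = (4/15)    [289 ≡ 4 mod 15]
  = (1/15)    [15 ≡ 7 mod 8 ⇒ (2/15)^2 = +1]
  = 1    [(1/15) = 1]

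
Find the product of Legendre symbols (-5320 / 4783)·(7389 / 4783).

By multiplicativity, (-5320·7389 / 4783) = (-5320 / 4783)·(7389 / 4783).
First factor (-5320 / 4783):
Reduce the numerator: -5320 ≡ 4246 (mod 4783), so (-5320 / 4783) = (4246 / 4783).
Factor out 2: 4246 = 2·2123. Since 4783 ≡ 7 (mod 8), (2 / 4783) = +1. Now have (2123 / 4783).
Both 2123 ≡ 3 and 4783 ≡ 3 (mod 4), so reciprocity gives (2123 / 4783) = -(4783 / 2123). Reduce: 4783 ≡ 537 (mod 2123). Now have -(537 / 2123).
537 ≡ 1 (mod 4), so quadratic reciprocity gives (537 / 2123) = (2123 / 537). Reduce: 2123 ≡ 512 (mod 537). Now have -(512 / 537).
Factor out 2: 512 = 2^9. Since 537 ≡ 1 (mod 8), (2 / 537) = +1, and (2 / 537)^9 = +1. Now have -(1 / 537).
(1 / 537) = 1. Collecting the sign factors: -1.
Second factor (7389 / 4783):
Reduce the numerator: 7389 ≡ 2606 (mod 4783), so (7389 / 4783) = (2606 / 4783).
Factor out 2: 2606 = 2·1303. Since 4783 ≡ 7 (mod 8), (2 / 4783) = +1. Now have (1303 / 4783).
Both 1303 ≡ 3 and 4783 ≡ 3 (mod 4), so reciprocity gives (1303 / 4783) = -(4783 / 1303). Reduce: 4783 ≡ 874 (mod 1303). Now have -(874 / 1303).
Factor out 2: 874 = 2·437. Since 1303 ≡ 7 (mod 8), (2 / 1303) = +1. Now have -(437 / 1303).
437 ≡ 1 (mod 4), so quadratic reciprocity gives (437 / 1303) = (1303 / 437). Reduce: 1303 ≡ 429 (mod 437). Now have -(429 / 437).
429 ≡ 1 (mod 4), so quadratic reciprocity gives (429 / 437) = (437 / 429). Reduce: 437 ≡ 8 (mod 429). Now have -(8 / 429).
Factor out 2: 8 = 2^3. Since 429 ≡ 5 (mod 8), (2 / 429) = -1, and (2 / 429)^3 = -1. Now have (1 / 429).
(1 / 429) = 1. Collecting the sign factors: 1.
Product: (-1)·(1) = -1.

-1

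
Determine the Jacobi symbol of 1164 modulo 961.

(1164/961)
  = (203/961)    [1164 ≡ 203 mod 961]
  = (961/203)    [QR: 961 ≡ 1 mod 4, sign kept]
  = (149/203)    [961 ≡ 149 mod 203]
  = (203/149)    [QR: 149 ≡ 1 mod 4, sign kept]
  = (54/149)    [203 ≡ 54 mod 149]
  = -(27/149)    [149 ≡ 5 mod 8 ⇒ (2/149) = -1]
  = -(149/27)    [QR: 149 ≡ 1 mod 4, sign kept]
  = -(14/27)    [149 ≡ 14 mod 27]
  = (7/27)    [27 ≡ 3 mod 8 ⇒ (2/27) = -1]
  = -(27/7)    [QR: both ≡ 3 mod 4, sign flips]
  = -(6/7)    [27 ≡ 6 mod 7]
  = -(3/7)    [7 ≡ 7 mod 8 ⇒ (2/7) = +1]
  = (7/3)    [QR: both ≡ 3 mod 4, sign flips]
  = (1/3)    [7 ≡ 1 mod 3]
  = 1    [(1/3) = 1]

1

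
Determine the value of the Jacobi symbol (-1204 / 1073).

1

Pull out -1: (-1204 / 1073) = (-1 / 1073)·(1204 / 1073). Since 1073 ≡ 1 (mod 4), (-1 / 1073) = +1. Now have (1204 / 1073).
Reduce the numerator: 1204 ≡ 131 (mod 1073), so (1204 / 1073) = (131 / 1073).
1073 ≡ 1 (mod 4), so quadratic reciprocity gives (131 / 1073) = (1073 / 131). Reduce: 1073 ≡ 25 (mod 131). Now have (25 / 131).
25 ≡ 1 (mod 4), so quadratic reciprocity gives (25 / 131) = (131 / 25). Reduce: 131 ≡ 6 (mod 25). Now have (6 / 25).
Factor out 2: 6 = 2·3. Since 25 ≡ 1 (mod 8), (2 / 25) = +1. Now have (3 / 25).
25 ≡ 1 (mod 4), so quadratic reciprocity gives (3 / 25) = (25 / 3). Reduce: 25 ≡ 1 (mod 3). Now have (1 / 3).
(1 / 3) = 1. Collecting the sign factors: 1.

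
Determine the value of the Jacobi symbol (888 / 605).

(888 / 605)
  = (283 / 605)    [888 ≡ 283 mod 605]
  = (605 / 283)    [QR: 605 ≡ 1 mod 4, sign kept]
  = (39 / 283)    [605 ≡ 39 mod 283]
  = -(283 / 39)    [QR: both ≡ 3 mod 4, sign flips]
  = -(10 / 39)    [283 ≡ 10 mod 39]
  = -(5 / 39)    [39 ≡ 7 mod 8 ⇒ (2 / 39) = +1]
  = -(39 / 5)    [QR: 5 ≡ 1 mod 4, sign kept]
  = -(4 / 5)    [39 ≡ 4 mod 5]
  = -(1 / 5)    [5 ≡ 5 mod 8 ⇒ (2 / 5)^2 = +1]
  = -1    [(1 / 5) = 1]

-1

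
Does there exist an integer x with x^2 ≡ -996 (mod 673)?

yes

(-996/673)
  = (996/673)    [673 ≡ 1 mod 4 ⇒ (-1/673) = +1]
  = (323/673)    [996 ≡ 323 mod 673]
  = (673/323)    [QR: 673 ≡ 1 mod 4, sign kept]
  = (27/323)    [673 ≡ 27 mod 323]
  = -(323/27)    [QR: both ≡ 3 mod 4, sign flips]
  = -(26/27)    [323 ≡ 26 mod 27]
  = (13/27)    [27 ≡ 3 mod 8 ⇒ (2/27) = -1]
  = (27/13)    [QR: 13 ≡ 1 mod 4, sign kept]
  = (1/13)    [27 ≡ 1 mod 13]
  = 1    [(1/13) = 1]
The Legendre symbol is 1, so x^2 ≡ -996 (mod 673) has solution.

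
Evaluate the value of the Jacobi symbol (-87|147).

0

(-87|147)
  = (60|147)    [-87 ≡ 60 mod 147]
  = (15|147)    [147 ≡ 3 mod 8 ⇒ (2|147)^2 = +1]
  = -(147|15)    [QR: both ≡ 3 mod 4, sign flips]
  = -(12|15)    [147 ≡ 12 mod 15]
  = -(3|15)    [15 ≡ 7 mod 8 ⇒ (2|15)^2 = +1]
  = (15|3)    [QR: both ≡ 3 mod 4, sign flips]
  = (0|3)    [15 ≡ 0 mod 3]
  = 0    [numerator 0, gcd > 1]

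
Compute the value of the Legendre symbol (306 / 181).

1

(306 / 181)
  = (125 / 181)    [306 ≡ 125 mod 181]
  = (181 / 125)    [QR: 125 ≡ 1 mod 4, sign kept]
  = (56 / 125)    [181 ≡ 56 mod 125]
  = -(7 / 125)    [125 ≡ 5 mod 8 ⇒ (2 / 125)^3 = -1]
  = -(125 / 7)    [QR: 125 ≡ 1 mod 4, sign kept]
  = -(6 / 7)    [125 ≡ 6 mod 7]
  = -(3 / 7)    [7 ≡ 7 mod 8 ⇒ (2 / 7) = +1]
  = (7 / 3)    [QR: both ≡ 3 mod 4, sign flips]
  = (1 / 3)    [7 ≡ 1 mod 3]
  = 1    [(1 / 3) = 1]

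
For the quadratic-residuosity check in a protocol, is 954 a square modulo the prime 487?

Reduce the numerator: 954 ≡ 467 (mod 487), so (954/487) = (467/487).
Both 467 ≡ 3 and 487 ≡ 3 (mod 4), so reciprocity gives (467/487) = -(487/467). Reduce: 487 ≡ 20 (mod 467). Now have -(20/467).
Factor out 2: 20 = 2^2·5. Since 467 ≡ 3 (mod 8), (2/467) = -1, and (2/467)^2 = +1. Now have -(5/467).
5 ≡ 1 (mod 4), so quadratic reciprocity gives (5/467) = (467/5). Reduce: 467 ≡ 2 (mod 5). Now have -(2/5).
Factor out 2: 2 = 2. Since 5 ≡ 5 (mod 8), (2/5) = -1. Now have (1/5).
(1/5) = 1. Collecting the sign factors: 1.
The Legendre symbol is 1, so x^2 ≡ 954 (mod 487) has solution.

yes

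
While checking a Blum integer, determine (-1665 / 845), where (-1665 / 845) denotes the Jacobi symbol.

0

(-1665 / 845)
  = (25 / 845)    [-1665 ≡ 25 mod 845]
  = (845 / 25)    [QR: 25 ≡ 1 mod 4, sign kept]
  = (20 / 25)    [845 ≡ 20 mod 25]
  = (5 / 25)    [25 ≡ 1 mod 8 ⇒ (2 / 25)^2 = +1]
  = (25 / 5)    [QR: 5 ≡ 1 mod 4, sign kept]
  = (0 / 5)    [25 ≡ 0 mod 5]
  = 0    [numerator 0, gcd > 1]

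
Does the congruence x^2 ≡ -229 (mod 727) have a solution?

(-229|727)
  = (498|727)    [-229 ≡ 498 mod 727]
  = (249|727)    [727 ≡ 7 mod 8 ⇒ (2|727) = +1]
  = (727|249)    [QR: 249 ≡ 1 mod 4, sign kept]
  = (229|249)    [727 ≡ 229 mod 249]
  = (249|229)    [QR: 229 ≡ 1 mod 4, sign kept]
  = (20|229)    [249 ≡ 20 mod 229]
  = (5|229)    [229 ≡ 5 mod 8 ⇒ (2|229)^2 = +1]
  = (229|5)    [QR: 5 ≡ 1 mod 4, sign kept]
  = (4|5)    [229 ≡ 4 mod 5]
  = (1|5)    [5 ≡ 5 mod 8 ⇒ (2|5)^2 = +1]
  = 1    [(1|5) = 1]
The Legendre symbol is 1, so x^2 ≡ -229 (mod 727) has solution.

yes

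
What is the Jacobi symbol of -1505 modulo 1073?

(-1505|1073)
  = (641|1073)    [-1505 ≡ 641 mod 1073]
  = (1073|641)    [QR: 641 ≡ 1 mod 4, sign kept]
  = (432|641)    [1073 ≡ 432 mod 641]
  = (27|641)    [641 ≡ 1 mod 8 ⇒ (2|641)^4 = +1]
  = (641|27)    [QR: 641 ≡ 1 mod 4, sign kept]
  = (20|27)    [641 ≡ 20 mod 27]
  = (5|27)    [27 ≡ 3 mod 8 ⇒ (2|27)^2 = +1]
  = (27|5)    [QR: 5 ≡ 1 mod 4, sign kept]
  = (2|5)    [27 ≡ 2 mod 5]
  = -(1|5)    [5 ≡ 5 mod 8 ⇒ (2|5) = -1]
  = -1    [(1|5) = 1]

-1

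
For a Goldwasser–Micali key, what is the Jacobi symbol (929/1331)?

929 ≡ 1 (mod 4), so quadratic reciprocity gives (929/1331) = (1331/929). Reduce: 1331 ≡ 402 (mod 929). Now have (402/929).
Factor out 2: 402 = 2·201. Since 929 ≡ 1 (mod 8), (2/929) = +1. Now have (201/929).
201 ≡ 1 (mod 4), so quadratic reciprocity gives (201/929) = (929/201). Reduce: 929 ≡ 125 (mod 201). Now have (125/201).
125 ≡ 1 (mod 4), so quadratic reciprocity gives (125/201) = (201/125). Reduce: 201 ≡ 76 (mod 125). Now have (76/125).
Factor out 2: 76 = 2^2·19. Since 125 ≡ 5 (mod 8), (2/125) = -1, and (2/125)^2 = +1. Now have (19/125).
125 ≡ 1 (mod 4), so quadratic reciprocity gives (19/125) = (125/19). Reduce: 125 ≡ 11 (mod 19). Now have (11/19).
Both 11 ≡ 3 and 19 ≡ 3 (mod 4), so reciprocity gives (11/19) = -(19/11). Reduce: 19 ≡ 8 (mod 11). Now have -(8/11).
Factor out 2: 8 = 2^3. Since 11 ≡ 3 (mod 8), (2/11) = -1, and (2/11)^3 = -1. Now have (1/11).
(1/11) = 1. Collecting the sign factors: 1.

1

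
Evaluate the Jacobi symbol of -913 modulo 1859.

(-913/1859)
  = -(913/1859)    [1859 ≡ 3 mod 4 ⇒ (-1/1859) = -1]
  = -(1859/913)    [QR: 913 ≡ 1 mod 4, sign kept]
  = -(33/913)    [1859 ≡ 33 mod 913]
  = -(913/33)    [QR: 33 ≡ 1 mod 4, sign kept]
  = -(22/33)    [913 ≡ 22 mod 33]
  = -(11/33)    [33 ≡ 1 mod 8 ⇒ (2/33) = +1]
  = -(33/11)    [QR: 33 ≡ 1 mod 4, sign kept]
  = -(0/11)    [33 ≡ 0 mod 11]
  = 0    [numerator 0, gcd > 1]

0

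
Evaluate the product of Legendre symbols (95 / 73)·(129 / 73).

By multiplicativity, (95·129 / 73) = (95 / 73)·(129 / 73).
First factor (95 / 73):
Reduce the numerator: 95 ≡ 22 (mod 73), so (95 / 73) = (22 / 73).
Factor out 2: 22 = 2·11. Since 73 ≡ 1 (mod 8), (2 / 73) = +1. Now have (11 / 73).
73 ≡ 1 (mod 4), so quadratic reciprocity gives (11 / 73) = (73 / 11). Reduce: 73 ≡ 7 (mod 11). Now have (7 / 11).
Both 7 ≡ 3 and 11 ≡ 3 (mod 4), so reciprocity gives (7 / 11) = -(11 / 7). Reduce: 11 ≡ 4 (mod 7). Now have -(4 / 7).
Factor out 2: 4 = 2^2. Since 7 ≡ 7 (mod 8), (2 / 7) = +1, and (2 / 7)^2 = +1. Now have -(1 / 7).
(1 / 7) = 1. Collecting the sign factors: -1.
Second factor (129 / 73):
Reduce the numerator: 129 ≡ 56 (mod 73), so (129 / 73) = (56 / 73).
Factor out 2: 56 = 2^3·7. Since 73 ≡ 1 (mod 8), (2 / 73) = +1, and (2 / 73)^3 = +1. Now have (7 / 73).
73 ≡ 1 (mod 4), so quadratic reciprocity gives (7 / 73) = (73 / 7). Reduce: 73 ≡ 3 (mod 7). Now have (3 / 7).
Both 3 ≡ 3 and 7 ≡ 3 (mod 4), so reciprocity gives (3 / 7) = -(7 / 3). Reduce: 7 ≡ 1 (mod 3). Now have -(1 / 3).
(1 / 3) = 1. Collecting the sign factors: -1.
Product: (-1)·(-1) = 1.

1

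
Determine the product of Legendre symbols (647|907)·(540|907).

By multiplicativity, (647·540|907) = (647|907)·(540|907).
First factor (647|907):
Both 647 ≡ 3 and 907 ≡ 3 (mod 4), so reciprocity gives (647|907) = -(907|647). Reduce: 907 ≡ 260 (mod 647). Now have -(260|647).
Factor out 2: 260 = 2^2·65. Since 647 ≡ 7 (mod 8), (2|647) = +1, and (2|647)^2 = +1. Now have -(65|647).
65 ≡ 1 (mod 4), so quadratic reciprocity gives (65|647) = (647|65). Reduce: 647 ≡ 62 (mod 65). Now have -(62|65).
Factor out 2: 62 = 2·31. Since 65 ≡ 1 (mod 8), (2|65) = +1. Now have -(31|65).
65 ≡ 1 (mod 4), so quadratic reciprocity gives (31|65) = (65|31). Reduce: 65 ≡ 3 (mod 31). Now have -(3|31).
Both 3 ≡ 3 and 31 ≡ 3 (mod 4), so reciprocity gives (3|31) = -(31|3). Reduce: 31 ≡ 1 (mod 3). Now have (1|3).
(1|3) = 1. Collecting the sign factors: 1.
Second factor (540|907):
Factor out 2: 540 = 2^2·135. Since 907 ≡ 3 (mod 8), (2|907) = -1, and (2|907)^2 = +1. Now have (135|907).
Both 135 ≡ 3 and 907 ≡ 3 (mod 4), so reciprocity gives (135|907) = -(907|135). Reduce: 907 ≡ 97 (mod 135). Now have -(97|135).
97 ≡ 1 (mod 4), so quadratic reciprocity gives (97|135) = (135|97). Reduce: 135 ≡ 38 (mod 97). Now have -(38|97).
Factor out 2: 38 = 2·19. Since 97 ≡ 1 (mod 8), (2|97) = +1. Now have -(19|97).
97 ≡ 1 (mod 4), so quadratic reciprocity gives (19|97) = (97|19). Reduce: 97 ≡ 2 (mod 19). Now have -(2|19).
Factor out 2: 2 = 2. Since 19 ≡ 3 (mod 8), (2|19) = -1. Now have (1|19).
(1|19) = 1. Collecting the sign factors: 1.
Product: (1)·(1) = 1.

1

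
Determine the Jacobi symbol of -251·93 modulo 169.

By multiplicativity, (-251·93/169) = (-251/169)·(93/169).
First factor (-251/169):
Reduce the numerator: -251 ≡ 87 (mod 169), so (-251/169) = (87/169).
169 ≡ 1 (mod 4), so quadratic reciprocity gives (87/169) = (169/87). Reduce: 169 ≡ 82 (mod 87). Now have (82/87).
Factor out 2: 82 = 2·41. Since 87 ≡ 7 (mod 8), (2/87) = +1. Now have (41/87).
41 ≡ 1 (mod 4), so quadratic reciprocity gives (41/87) = (87/41). Reduce: 87 ≡ 5 (mod 41). Now have (5/41).
5 ≡ 1 (mod 4), so quadratic reciprocity gives (5/41) = (41/5). Reduce: 41 ≡ 1 (mod 5). Now have (1/5).
(1/5) = 1. Collecting the sign factors: 1.
Second factor (93/169):
93 ≡ 1 (mod 4), so quadratic reciprocity gives (93/169) = (169/93). Reduce: 169 ≡ 76 (mod 93). Now have (76/93).
Factor out 2: 76 = 2^2·19. Since 93 ≡ 5 (mod 8), (2/93) = -1, and (2/93)^2 = +1. Now have (19/93).
93 ≡ 1 (mod 4), so quadratic reciprocity gives (19/93) = (93/19). Reduce: 93 ≡ 17 (mod 19). Now have (17/19).
17 ≡ 1 (mod 4), so quadratic reciprocity gives (17/19) = (19/17). Reduce: 19 ≡ 2 (mod 17). Now have (2/17).
Factor out 2: 2 = 2. Since 17 ≡ 1 (mod 8), (2/17) = +1. Now have (1/17).
(1/17) = 1. Collecting the sign factors: 1.
Product: (1)·(1) = 1.

1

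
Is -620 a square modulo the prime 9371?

yes

(-620/9371)
  = (8751/9371)    [-620 ≡ 8751 mod 9371]
  = -(9371/8751)    [QR: both ≡ 3 mod 4, sign flips]
  = -(620/8751)    [9371 ≡ 620 mod 8751]
  = -(155/8751)    [8751 ≡ 7 mod 8 ⇒ (2/8751)^2 = +1]
  = (8751/155)    [QR: both ≡ 3 mod 4, sign flips]
  = (71/155)    [8751 ≡ 71 mod 155]
  = -(155/71)    [QR: both ≡ 3 mod 4, sign flips]
  = -(13/71)    [155 ≡ 13 mod 71]
  = -(71/13)    [QR: 13 ≡ 1 mod 4, sign kept]
  = -(6/13)    [71 ≡ 6 mod 13]
  = (3/13)    [13 ≡ 5 mod 8 ⇒ (2/13) = -1]
  = (13/3)    [QR: 13 ≡ 1 mod 4, sign kept]
  = (1/3)    [13 ≡ 1 mod 3]
  = 1    [(1/3) = 1]
The Legendre symbol is 1, so x^2 ≡ -620 (mod 9371) has solution.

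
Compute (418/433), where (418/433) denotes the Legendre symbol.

-1

Factor out 2: 418 = 2·209. Since 433 ≡ 1 (mod 8), (2/433) = +1. Now have (209/433).
209 ≡ 1 (mod 4), so quadratic reciprocity gives (209/433) = (433/209). Reduce: 433 ≡ 15 (mod 209). Now have (15/209).
209 ≡ 1 (mod 4), so quadratic reciprocity gives (15/209) = (209/15). Reduce: 209 ≡ 14 (mod 15). Now have (14/15).
Factor out 2: 14 = 2·7. Since 15 ≡ 7 (mod 8), (2/15) = +1. Now have (7/15).
Both 7 ≡ 3 and 15 ≡ 3 (mod 4), so reciprocity gives (7/15) = -(15/7). Reduce: 15 ≡ 1 (mod 7). Now have -(1/7).
(1/7) = 1. Collecting the sign factors: -1.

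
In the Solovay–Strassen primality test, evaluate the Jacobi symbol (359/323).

1

Reduce the numerator: 359 ≡ 36 (mod 323), so (359/323) = (36/323).
Factor out 2: 36 = 2^2·9. Since 323 ≡ 3 (mod 8), (2/323) = -1, and (2/323)^2 = +1. Now have (9/323).
9 ≡ 1 (mod 4), so quadratic reciprocity gives (9/323) = (323/9). Reduce: 323 ≡ 8 (mod 9). Now have (8/9).
Factor out 2: 8 = 2^3. Since 9 ≡ 1 (mod 8), (2/9) = +1, and (2/9)^3 = +1. Now have (1/9).
(1/9) = 1. Collecting the sign factors: 1.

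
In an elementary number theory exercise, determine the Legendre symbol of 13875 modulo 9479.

(13875|9479)
  = (4396|9479)    [13875 ≡ 4396 mod 9479]
  = (1099|9479)    [9479 ≡ 7 mod 8 ⇒ (2|9479)^2 = +1]
  = -(9479|1099)    [QR: both ≡ 3 mod 4, sign flips]
  = -(687|1099)    [9479 ≡ 687 mod 1099]
  = (1099|687)    [QR: both ≡ 3 mod 4, sign flips]
  = (412|687)    [1099 ≡ 412 mod 687]
  = (103|687)    [687 ≡ 7 mod 8 ⇒ (2|687)^2 = +1]
  = -(687|103)    [QR: both ≡ 3 mod 4, sign flips]
  = -(69|103)    [687 ≡ 69 mod 103]
  = -(103|69)    [QR: 69 ≡ 1 mod 4, sign kept]
  = -(34|69)    [103 ≡ 34 mod 69]
  = (17|69)    [69 ≡ 5 mod 8 ⇒ (2|69) = -1]
  = (69|17)    [QR: 17 ≡ 1 mod 4, sign kept]
  = (1|17)    [69 ≡ 1 mod 17]
  = 1    [(1|17) = 1]

1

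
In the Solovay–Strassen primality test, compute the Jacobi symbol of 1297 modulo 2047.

(1297/2047)
  = (2047/1297)    [QR: 1297 ≡ 1 mod 4, sign kept]
  = (750/1297)    [2047 ≡ 750 mod 1297]
  = (375/1297)    [1297 ≡ 1 mod 8 ⇒ (2/1297) = +1]
  = (1297/375)    [QR: 1297 ≡ 1 mod 4, sign kept]
  = (172/375)    [1297 ≡ 172 mod 375]
  = (43/375)    [375 ≡ 7 mod 8 ⇒ (2/375)^2 = +1]
  = -(375/43)    [QR: both ≡ 3 mod 4, sign flips]
  = -(31/43)    [375 ≡ 31 mod 43]
  = (43/31)    [QR: both ≡ 3 mod 4, sign flips]
  = (12/31)    [43 ≡ 12 mod 31]
  = (3/31)    [31 ≡ 7 mod 8 ⇒ (2/31)^2 = +1]
  = -(31/3)    [QR: both ≡ 3 mod 4, sign flips]
  = -(1/3)    [31 ≡ 1 mod 3]
  = -1    [(1/3) = 1]

-1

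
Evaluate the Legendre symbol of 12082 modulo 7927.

1

Reduce the numerator: 12082 ≡ 4155 (mod 7927), so (12082/7927) = (4155/7927).
Both 4155 ≡ 3 and 7927 ≡ 3 (mod 4), so reciprocity gives (4155/7927) = -(7927/4155). Reduce: 7927 ≡ 3772 (mod 4155). Now have -(3772/4155).
Factor out 2: 3772 = 2^2·943. Since 4155 ≡ 3 (mod 8), (2/4155) = -1, and (2/4155)^2 = +1. Now have -(943/4155).
Both 943 ≡ 3 and 4155 ≡ 3 (mod 4), so reciprocity gives (943/4155) = -(4155/943). Reduce: 4155 ≡ 383 (mod 943). Now have (383/943).
Both 383 ≡ 3 and 943 ≡ 3 (mod 4), so reciprocity gives (383/943) = -(943/383). Reduce: 943 ≡ 177 (mod 383). Now have -(177/383).
177 ≡ 1 (mod 4), so quadratic reciprocity gives (177/383) = (383/177). Reduce: 383 ≡ 29 (mod 177). Now have -(29/177).
29 ≡ 1 (mod 4), so quadratic reciprocity gives (29/177) = (177/29). Reduce: 177 ≡ 3 (mod 29). Now have -(3/29).
29 ≡ 1 (mod 4), so quadratic reciprocity gives (3/29) = (29/3). Reduce: 29 ≡ 2 (mod 3). Now have -(2/3).
Factor out 2: 2 = 2. Since 3 ≡ 3 (mod 8), (2/3) = -1. Now have (1/3).
(1/3) = 1. Collecting the sign factors: 1.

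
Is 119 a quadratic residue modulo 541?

541 ≡ 1 (mod 4), so quadratic reciprocity gives (119/541) = (541/119). Reduce: 541 ≡ 65 (mod 119). Now have (65/119).
65 ≡ 1 (mod 4), so quadratic reciprocity gives (65/119) = (119/65). Reduce: 119 ≡ 54 (mod 65). Now have (54/65).
Factor out 2: 54 = 2·27. Since 65 ≡ 1 (mod 8), (2/65) = +1. Now have (27/65).
65 ≡ 1 (mod 4), so quadratic reciprocity gives (27/65) = (65/27). Reduce: 65 ≡ 11 (mod 27). Now have (11/27).
Both 11 ≡ 3 and 27 ≡ 3 (mod 4), so reciprocity gives (11/27) = -(27/11). Reduce: 27 ≡ 5 (mod 11). Now have -(5/11).
5 ≡ 1 (mod 4), so quadratic reciprocity gives (5/11) = (11/5). Reduce: 11 ≡ 1 (mod 5). Now have -(1/5).
(1/5) = 1. Collecting the sign factors: -1.
The Legendre symbol is -1, so x^2 ≡ 119 (mod 541) has no solution.

no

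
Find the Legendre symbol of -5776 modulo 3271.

(-5776/3271)
  = -(5776/3271)    [3271 ≡ 3 mod 4 ⇒ (-1/3271) = -1]
  = -(2505/3271)    [5776 ≡ 2505 mod 3271]
  = -(3271/2505)    [QR: 2505 ≡ 1 mod 4, sign kept]
  = -(766/2505)    [3271 ≡ 766 mod 2505]
  = -(383/2505)    [2505 ≡ 1 mod 8 ⇒ (2/2505) = +1]
  = -(2505/383)    [QR: 2505 ≡ 1 mod 4, sign kept]
  = -(207/383)    [2505 ≡ 207 mod 383]
  = (383/207)    [QR: both ≡ 3 mod 4, sign flips]
  = (176/207)    [383 ≡ 176 mod 207]
  = (11/207)    [207 ≡ 7 mod 8 ⇒ (2/207)^4 = +1]
  = -(207/11)    [QR: both ≡ 3 mod 4, sign flips]
  = -(9/11)    [207 ≡ 9 mod 11]
  = -(11/9)    [QR: 9 ≡ 1 mod 4, sign kept]
  = -(2/9)    [11 ≡ 2 mod 9]
  = -(1/9)    [9 ≡ 1 mod 8 ⇒ (2/9) = +1]
  = -1    [(1/9) = 1]

-1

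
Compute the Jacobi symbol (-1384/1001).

Pull out -1: (-1384/1001) = (-1/1001)·(1384/1001). Since 1001 ≡ 1 (mod 4), (-1/1001) = +1. Now have (1384/1001).
Reduce the numerator: 1384 ≡ 383 (mod 1001), so (1384/1001) = (383/1001).
1001 ≡ 1 (mod 4), so quadratic reciprocity gives (383/1001) = (1001/383). Reduce: 1001 ≡ 235 (mod 383). Now have (235/383).
Both 235 ≡ 3 and 383 ≡ 3 (mod 4), so reciprocity gives (235/383) = -(383/235). Reduce: 383 ≡ 148 (mod 235). Now have -(148/235).
Factor out 2: 148 = 2^2·37. Since 235 ≡ 3 (mod 8), (2/235) = -1, and (2/235)^2 = +1. Now have -(37/235).
37 ≡ 1 (mod 4), so quadratic reciprocity gives (37/235) = (235/37). Reduce: 235 ≡ 13 (mod 37). Now have -(13/37).
13 ≡ 1 (mod 4), so quadratic reciprocity gives (13/37) = (37/13). Reduce: 37 ≡ 11 (mod 13). Now have -(11/13).
13 ≡ 1 (mod 4), so quadratic reciprocity gives (11/13) = (13/11). Reduce: 13 ≡ 2 (mod 11). Now have -(2/11).
Factor out 2: 2 = 2. Since 11 ≡ 3 (mod 8), (2/11) = -1. Now have (1/11).
(1/11) = 1. Collecting the sign factors: 1.

1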